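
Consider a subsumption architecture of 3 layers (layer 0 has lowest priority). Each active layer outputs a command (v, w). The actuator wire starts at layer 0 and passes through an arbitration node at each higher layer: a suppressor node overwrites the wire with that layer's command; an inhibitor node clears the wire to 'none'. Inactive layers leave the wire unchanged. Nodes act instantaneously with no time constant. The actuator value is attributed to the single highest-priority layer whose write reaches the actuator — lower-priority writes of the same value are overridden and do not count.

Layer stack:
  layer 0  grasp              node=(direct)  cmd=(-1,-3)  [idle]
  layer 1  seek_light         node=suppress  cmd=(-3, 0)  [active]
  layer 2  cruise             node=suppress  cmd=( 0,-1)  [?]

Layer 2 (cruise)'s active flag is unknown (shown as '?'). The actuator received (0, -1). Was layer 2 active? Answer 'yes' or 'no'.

If layer 2 is active=yes:
  actuator would be (0, -1)
If layer 2 is active=no:
  actuator would be (-3, 0)
Observed (0, -1), so layer 2 was active.

yes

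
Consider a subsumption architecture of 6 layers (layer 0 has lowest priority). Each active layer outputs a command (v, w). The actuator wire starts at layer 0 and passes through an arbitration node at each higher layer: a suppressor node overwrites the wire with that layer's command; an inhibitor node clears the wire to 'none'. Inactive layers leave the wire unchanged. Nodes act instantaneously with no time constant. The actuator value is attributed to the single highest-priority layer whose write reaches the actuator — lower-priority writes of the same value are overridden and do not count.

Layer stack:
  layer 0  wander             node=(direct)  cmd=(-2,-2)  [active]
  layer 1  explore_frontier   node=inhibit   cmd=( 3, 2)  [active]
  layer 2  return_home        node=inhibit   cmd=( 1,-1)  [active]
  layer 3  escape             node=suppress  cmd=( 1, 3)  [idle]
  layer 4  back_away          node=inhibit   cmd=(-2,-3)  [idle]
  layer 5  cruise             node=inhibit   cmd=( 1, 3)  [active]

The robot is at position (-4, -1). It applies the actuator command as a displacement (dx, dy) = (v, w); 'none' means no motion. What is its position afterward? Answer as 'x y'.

-4 -1

L0 wander: active, feeds wire = (-2, -2)
L1 explore_frontier: active, inhibitor → wire = none
L2 return_home: active, inhibitor → wire = none
L3 escape: idle → wire stays none
L4 back_away: idle → wire stays none
L5 cruise: active, inhibitor → wire = none
actuator = none
position: (-4, -1) + none = (-4, -1)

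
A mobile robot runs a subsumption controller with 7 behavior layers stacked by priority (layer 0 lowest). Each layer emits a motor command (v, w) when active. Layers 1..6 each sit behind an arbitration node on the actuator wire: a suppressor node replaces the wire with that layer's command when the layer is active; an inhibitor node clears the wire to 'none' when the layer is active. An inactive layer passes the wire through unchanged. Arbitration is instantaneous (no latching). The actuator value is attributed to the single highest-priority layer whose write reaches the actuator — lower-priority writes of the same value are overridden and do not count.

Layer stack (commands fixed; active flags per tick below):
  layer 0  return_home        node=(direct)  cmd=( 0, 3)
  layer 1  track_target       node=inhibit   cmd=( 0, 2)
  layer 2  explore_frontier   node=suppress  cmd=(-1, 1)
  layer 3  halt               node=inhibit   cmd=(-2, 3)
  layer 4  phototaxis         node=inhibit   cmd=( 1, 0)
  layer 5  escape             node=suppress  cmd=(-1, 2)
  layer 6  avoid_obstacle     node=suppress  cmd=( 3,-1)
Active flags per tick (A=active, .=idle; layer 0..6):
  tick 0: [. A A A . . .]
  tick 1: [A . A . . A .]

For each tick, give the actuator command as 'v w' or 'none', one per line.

tick 0:
  L0 return_home: idle → wire = none
  L1 track_target: active, inhibitor → wire = none
  L2 explore_frontier: active, suppressor → wire = (-1, 1)
  L3 halt: active, inhibitor → wire = none
  L4 phototaxis: idle → wire stays none
  L5 escape: idle → wire stays none
  L6 avoid_obstacle: idle → wire stays none
  actuator = none
tick 1:
  L0 return_home: active, feeds wire = (0, 3)
  L1 track_target: idle → wire stays (0, 3)
  L2 explore_frontier: active, suppressor → wire = (-1, 1)
  L3 halt: idle → wire stays (-1, 1)
  L4 phototaxis: idle → wire stays (-1, 1)
  L5 escape: active, suppressor → wire = (-1, 2)
  L6 avoid_obstacle: idle → wire stays (-1, 2)
  actuator = (-1, 2)

none
-1 2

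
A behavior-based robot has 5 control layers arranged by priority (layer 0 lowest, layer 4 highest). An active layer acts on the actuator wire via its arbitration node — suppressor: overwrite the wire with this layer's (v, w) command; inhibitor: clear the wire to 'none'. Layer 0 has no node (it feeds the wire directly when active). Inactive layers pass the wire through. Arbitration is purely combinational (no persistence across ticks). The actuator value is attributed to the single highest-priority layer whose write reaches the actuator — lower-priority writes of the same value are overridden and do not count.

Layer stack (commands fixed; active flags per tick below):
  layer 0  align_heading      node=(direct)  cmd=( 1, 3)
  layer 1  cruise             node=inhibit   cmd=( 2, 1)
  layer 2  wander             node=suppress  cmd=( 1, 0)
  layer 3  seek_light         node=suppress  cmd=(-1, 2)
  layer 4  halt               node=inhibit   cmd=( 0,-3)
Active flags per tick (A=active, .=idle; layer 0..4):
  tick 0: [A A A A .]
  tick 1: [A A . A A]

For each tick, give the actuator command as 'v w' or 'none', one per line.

tick 0:
  [0] align_heading on; wire := (1, 3)
  [1] cruise on (inhibit); wire := none
  [2] wander on (suppress); wire := (1, 0)
  [3] seek_light on (suppress); wire := (-1, 2)
  [4] halt off; pass (-1, 2)
  output (-1, 2)
tick 1:
  [0] align_heading on; wire := (1, 3)
  [1] cruise on (inhibit); wire := none
  [2] wander off; pass none
  [3] seek_light on (suppress); wire := (-1, 2)
  [4] halt on (inhibit); wire := none
  output none

-1 2
none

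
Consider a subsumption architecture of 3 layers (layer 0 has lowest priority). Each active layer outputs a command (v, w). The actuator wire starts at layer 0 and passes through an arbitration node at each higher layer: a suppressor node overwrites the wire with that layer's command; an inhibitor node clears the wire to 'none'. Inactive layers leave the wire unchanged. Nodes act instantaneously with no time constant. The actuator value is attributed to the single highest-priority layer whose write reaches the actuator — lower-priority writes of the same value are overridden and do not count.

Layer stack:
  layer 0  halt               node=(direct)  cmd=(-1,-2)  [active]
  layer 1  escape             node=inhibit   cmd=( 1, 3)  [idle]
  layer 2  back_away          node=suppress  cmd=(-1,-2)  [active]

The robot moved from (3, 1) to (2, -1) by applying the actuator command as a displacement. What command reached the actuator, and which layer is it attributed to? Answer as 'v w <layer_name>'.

displacement = (2, -1) − (3, 1) = (-1, -2)
[0] halt on; wire := (-1, -2)
[1] escape off; pass (-1, -2)
[2] back_away on (suppress); wire := (-1, -2)
output (-1, -2) — from layer 2 (back_away)

-1 -2 back_away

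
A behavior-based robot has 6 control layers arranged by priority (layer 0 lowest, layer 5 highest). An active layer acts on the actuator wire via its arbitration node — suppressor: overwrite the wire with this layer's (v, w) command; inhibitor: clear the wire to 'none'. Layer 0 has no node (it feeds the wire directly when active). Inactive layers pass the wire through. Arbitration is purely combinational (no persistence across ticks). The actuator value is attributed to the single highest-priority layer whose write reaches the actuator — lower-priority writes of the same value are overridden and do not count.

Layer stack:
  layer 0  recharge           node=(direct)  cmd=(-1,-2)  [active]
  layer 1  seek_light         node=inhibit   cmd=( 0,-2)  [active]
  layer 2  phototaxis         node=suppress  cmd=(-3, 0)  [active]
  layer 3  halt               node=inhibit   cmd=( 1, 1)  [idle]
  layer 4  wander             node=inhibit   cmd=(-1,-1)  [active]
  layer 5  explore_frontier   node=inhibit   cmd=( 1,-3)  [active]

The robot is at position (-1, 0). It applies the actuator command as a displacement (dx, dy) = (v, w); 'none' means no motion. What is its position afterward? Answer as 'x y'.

[0] recharge on; wire := (-1, -2)
[1] seek_light on (inhibit); wire := none
[2] phototaxis on (suppress); wire := (-3, 0)
[3] halt off; pass (-3, 0)
[4] wander on (inhibit); wire := none
[5] explore_frontier on (inhibit); wire := none
output none
position: (-1, 0) + none = (-1, 0)

-1 0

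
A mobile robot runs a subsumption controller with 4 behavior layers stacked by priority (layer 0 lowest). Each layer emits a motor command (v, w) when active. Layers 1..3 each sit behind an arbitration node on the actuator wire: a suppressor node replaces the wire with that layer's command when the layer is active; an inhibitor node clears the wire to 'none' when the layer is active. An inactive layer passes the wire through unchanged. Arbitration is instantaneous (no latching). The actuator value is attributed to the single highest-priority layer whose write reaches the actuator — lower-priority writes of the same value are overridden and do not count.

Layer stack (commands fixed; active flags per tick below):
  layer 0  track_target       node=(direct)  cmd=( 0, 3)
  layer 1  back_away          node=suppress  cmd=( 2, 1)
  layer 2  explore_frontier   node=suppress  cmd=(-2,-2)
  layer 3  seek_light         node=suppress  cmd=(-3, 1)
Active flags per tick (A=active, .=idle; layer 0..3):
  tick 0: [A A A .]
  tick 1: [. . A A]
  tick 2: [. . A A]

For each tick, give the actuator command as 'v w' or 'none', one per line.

-2 -2
-3 1
-3 1

tick 0:
  [0] track_target on; wire := (0, 3)
  [1] back_away on (suppress); wire := (2, 1)
  [2] explore_frontier on (suppress); wire := (-2, -2)
  [3] seek_light off; pass (-2, -2)
  output (-2, -2)
tick 1:
  [0] track_target off; wire := none
  [1] back_away off; pass none
  [2] explore_frontier on (suppress); wire := (-2, -2)
  [3] seek_light on (suppress); wire := (-3, 1)
  output (-3, 1)
tick 2:
  [0] track_target off; wire := none
  [1] back_away off; pass none
  [2] explore_frontier on (suppress); wire := (-2, -2)
  [3] seek_light on (suppress); wire := (-3, 1)
  output (-3, 1)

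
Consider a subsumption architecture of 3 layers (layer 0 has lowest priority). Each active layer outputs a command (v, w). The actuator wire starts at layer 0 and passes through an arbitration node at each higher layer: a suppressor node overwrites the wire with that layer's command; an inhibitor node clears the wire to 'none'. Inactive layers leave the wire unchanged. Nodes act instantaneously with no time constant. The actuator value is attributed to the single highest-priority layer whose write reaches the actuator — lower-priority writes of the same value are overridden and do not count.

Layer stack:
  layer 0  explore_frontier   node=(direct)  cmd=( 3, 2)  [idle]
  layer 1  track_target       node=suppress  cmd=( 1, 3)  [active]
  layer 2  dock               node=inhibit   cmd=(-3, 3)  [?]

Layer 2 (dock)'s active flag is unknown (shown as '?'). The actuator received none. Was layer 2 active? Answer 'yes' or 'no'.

yes

If layer 2 is active=yes:
  actuator would be none
If layer 2 is active=no:
  actuator would be (1, 3)
Observed none, so layer 2 was active.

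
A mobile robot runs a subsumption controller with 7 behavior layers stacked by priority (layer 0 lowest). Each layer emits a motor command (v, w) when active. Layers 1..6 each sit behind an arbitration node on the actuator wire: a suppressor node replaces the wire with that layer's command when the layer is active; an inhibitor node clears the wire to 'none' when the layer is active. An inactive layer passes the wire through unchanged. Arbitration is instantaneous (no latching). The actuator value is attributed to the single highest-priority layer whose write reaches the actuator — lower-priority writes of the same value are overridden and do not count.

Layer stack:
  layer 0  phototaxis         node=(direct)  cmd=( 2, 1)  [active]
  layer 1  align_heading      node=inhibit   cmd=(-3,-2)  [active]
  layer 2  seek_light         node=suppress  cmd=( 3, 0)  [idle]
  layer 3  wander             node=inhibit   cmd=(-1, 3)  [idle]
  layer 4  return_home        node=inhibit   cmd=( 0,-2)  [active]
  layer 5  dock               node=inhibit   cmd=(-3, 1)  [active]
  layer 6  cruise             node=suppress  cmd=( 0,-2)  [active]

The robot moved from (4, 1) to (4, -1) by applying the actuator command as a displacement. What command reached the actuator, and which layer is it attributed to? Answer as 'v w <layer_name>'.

displacement = (4, -1) − (4, 1) = (0, -2)
layer 0 (phototaxis) active — direct: (2, 1)
layer 1 (align_heading) active — inhibits: none
layer 2 (seek_light) idle — unchanged: none
layer 3 (wander) idle — unchanged: none
layer 4 (return_home) active — inhibits: none
layer 5 (dock) active — inhibits: none
layer 6 (cruise) active — suppresses: (0, -2)
→ actuator (0, -2) — from layer 6 (cruise)

0 -2 cruise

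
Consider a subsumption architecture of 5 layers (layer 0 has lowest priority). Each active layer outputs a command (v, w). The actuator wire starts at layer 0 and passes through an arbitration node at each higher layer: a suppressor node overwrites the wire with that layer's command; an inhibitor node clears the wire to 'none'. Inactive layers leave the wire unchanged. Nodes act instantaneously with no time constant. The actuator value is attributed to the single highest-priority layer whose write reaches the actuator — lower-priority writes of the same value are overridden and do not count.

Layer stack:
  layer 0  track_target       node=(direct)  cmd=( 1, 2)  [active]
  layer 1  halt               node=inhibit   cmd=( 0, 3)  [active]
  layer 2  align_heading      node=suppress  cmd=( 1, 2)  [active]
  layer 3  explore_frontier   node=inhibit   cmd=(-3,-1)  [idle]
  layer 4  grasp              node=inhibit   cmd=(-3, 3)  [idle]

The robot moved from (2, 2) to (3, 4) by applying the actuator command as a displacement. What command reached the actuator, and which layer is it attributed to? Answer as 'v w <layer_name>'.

1 2 align_heading

displacement = (3, 4) − (2, 2) = (1, 2)
layer 0 (track_target) active — direct: (1, 2)
layer 1 (halt) active — inhibits: none
layer 2 (align_heading) active — suppresses: (1, 2)
layer 3 (explore_frontier) idle — unchanged: (1, 2)
layer 4 (grasp) idle — unchanged: (1, 2)
→ actuator (1, 2) — from layer 2 (align_heading)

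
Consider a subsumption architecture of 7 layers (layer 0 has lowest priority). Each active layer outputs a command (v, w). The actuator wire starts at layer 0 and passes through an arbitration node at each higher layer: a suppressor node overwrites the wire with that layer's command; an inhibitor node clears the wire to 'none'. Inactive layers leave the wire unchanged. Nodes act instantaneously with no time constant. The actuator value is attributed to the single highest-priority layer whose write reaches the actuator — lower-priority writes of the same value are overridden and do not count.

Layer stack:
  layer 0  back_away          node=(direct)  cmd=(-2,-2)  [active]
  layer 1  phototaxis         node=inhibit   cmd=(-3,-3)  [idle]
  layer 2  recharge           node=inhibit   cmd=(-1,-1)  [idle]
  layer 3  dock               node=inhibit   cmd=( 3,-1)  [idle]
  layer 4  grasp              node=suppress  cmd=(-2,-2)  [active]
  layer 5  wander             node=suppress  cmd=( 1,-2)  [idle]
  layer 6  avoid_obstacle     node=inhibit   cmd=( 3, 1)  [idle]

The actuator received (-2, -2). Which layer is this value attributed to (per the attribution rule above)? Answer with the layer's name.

grasp

L0 back_away: active, feeds wire = (-2, -2)
L1 phototaxis: idle → wire stays (-2, -2)
L2 recharge: idle → wire stays (-2, -2)
L3 dock: idle → wire stays (-2, -2)
L4 grasp: active, suppressor → wire = (-2, -2)
L5 wander: idle → wire stays (-2, -2)
L6 avoid_obstacle: idle → wire stays (-2, -2)
actuator = (-2, -2)
last writer: layer 4 = grasp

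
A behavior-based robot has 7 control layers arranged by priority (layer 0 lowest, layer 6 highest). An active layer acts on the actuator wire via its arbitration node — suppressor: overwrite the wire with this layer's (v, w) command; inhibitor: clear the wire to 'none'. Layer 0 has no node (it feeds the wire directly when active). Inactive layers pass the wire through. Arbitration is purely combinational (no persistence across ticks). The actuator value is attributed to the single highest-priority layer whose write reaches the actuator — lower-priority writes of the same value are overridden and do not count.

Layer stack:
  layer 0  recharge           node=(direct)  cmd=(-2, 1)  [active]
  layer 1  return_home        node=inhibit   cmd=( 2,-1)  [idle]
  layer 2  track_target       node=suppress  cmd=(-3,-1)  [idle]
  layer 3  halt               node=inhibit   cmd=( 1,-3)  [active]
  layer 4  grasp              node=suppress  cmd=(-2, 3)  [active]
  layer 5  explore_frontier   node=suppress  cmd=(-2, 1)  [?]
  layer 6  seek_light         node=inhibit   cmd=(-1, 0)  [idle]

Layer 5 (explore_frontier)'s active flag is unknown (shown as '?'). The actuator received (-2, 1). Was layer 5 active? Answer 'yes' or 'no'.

If layer 5 is active=yes:
  actuator would be (-2, 1)
If layer 5 is active=no:
  actuator would be (-2, 3)
Observed (-2, 1), so layer 5 was active.

yes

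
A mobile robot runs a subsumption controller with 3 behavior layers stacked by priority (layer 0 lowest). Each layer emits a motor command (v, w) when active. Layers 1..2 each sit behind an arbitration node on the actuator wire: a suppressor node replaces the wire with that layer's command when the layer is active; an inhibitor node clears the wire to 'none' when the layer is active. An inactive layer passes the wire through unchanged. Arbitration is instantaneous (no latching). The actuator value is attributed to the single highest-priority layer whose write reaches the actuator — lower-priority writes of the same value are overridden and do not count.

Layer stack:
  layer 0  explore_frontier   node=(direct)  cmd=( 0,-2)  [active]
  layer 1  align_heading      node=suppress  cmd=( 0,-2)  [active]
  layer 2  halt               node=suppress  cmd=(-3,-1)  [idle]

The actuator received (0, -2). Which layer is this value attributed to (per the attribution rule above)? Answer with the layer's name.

[0] explore_frontier on; wire := (0, -2)
[1] align_heading on (suppress); wire := (0, -2)
[2] halt off; pass (0, -2)
output (0, -2)
last writer: layer 1 = align_heading

align_heading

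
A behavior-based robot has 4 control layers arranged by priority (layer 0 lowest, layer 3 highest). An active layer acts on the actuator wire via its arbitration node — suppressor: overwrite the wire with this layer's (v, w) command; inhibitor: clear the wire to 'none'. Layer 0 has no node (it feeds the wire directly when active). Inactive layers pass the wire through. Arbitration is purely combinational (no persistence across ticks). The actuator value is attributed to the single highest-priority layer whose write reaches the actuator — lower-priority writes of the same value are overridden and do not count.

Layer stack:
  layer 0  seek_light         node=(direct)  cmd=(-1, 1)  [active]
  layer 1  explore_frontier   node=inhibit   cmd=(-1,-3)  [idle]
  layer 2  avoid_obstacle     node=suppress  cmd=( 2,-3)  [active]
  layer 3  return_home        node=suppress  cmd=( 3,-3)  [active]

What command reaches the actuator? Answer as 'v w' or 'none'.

3 -3

L0 seek_light: active, feeds wire = (-1, 1)
L1 explore_frontier: idle → wire stays (-1, 1)
L2 avoid_obstacle: active, suppressor → wire = (2, -3)
L3 return_home: active, suppressor → wire = (3, -3)
actuator = (3, -3)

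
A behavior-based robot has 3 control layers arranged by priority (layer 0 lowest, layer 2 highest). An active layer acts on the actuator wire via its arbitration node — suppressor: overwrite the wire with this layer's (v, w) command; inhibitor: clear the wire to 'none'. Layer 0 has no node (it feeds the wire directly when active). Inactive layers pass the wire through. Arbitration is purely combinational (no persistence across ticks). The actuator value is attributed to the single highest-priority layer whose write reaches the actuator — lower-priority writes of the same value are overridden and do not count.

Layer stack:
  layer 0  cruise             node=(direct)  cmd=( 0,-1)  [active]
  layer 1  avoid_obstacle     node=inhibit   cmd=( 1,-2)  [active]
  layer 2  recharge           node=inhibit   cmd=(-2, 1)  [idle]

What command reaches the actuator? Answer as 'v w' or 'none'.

layer 0 (cruise) active — direct: (0, -1)
layer 1 (avoid_obstacle) active — inhibits: none
layer 2 (recharge) idle — unchanged: none
→ actuator none

none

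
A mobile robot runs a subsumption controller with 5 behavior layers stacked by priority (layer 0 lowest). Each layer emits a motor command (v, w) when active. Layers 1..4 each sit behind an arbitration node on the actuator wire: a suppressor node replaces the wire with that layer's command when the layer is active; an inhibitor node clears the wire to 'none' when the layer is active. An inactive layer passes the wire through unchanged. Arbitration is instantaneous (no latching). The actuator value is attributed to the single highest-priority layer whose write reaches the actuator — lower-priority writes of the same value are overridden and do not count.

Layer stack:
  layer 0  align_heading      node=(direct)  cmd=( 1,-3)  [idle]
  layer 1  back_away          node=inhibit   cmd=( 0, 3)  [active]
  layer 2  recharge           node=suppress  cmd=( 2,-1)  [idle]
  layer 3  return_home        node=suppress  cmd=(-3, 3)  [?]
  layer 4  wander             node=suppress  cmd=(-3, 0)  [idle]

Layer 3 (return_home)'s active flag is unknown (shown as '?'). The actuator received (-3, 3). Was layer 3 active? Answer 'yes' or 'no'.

yes

If layer 3 is active=yes:
  actuator would be (-3, 3)
If layer 3 is active=no:
  actuator would be none
Observed (-3, 3), so layer 3 was active.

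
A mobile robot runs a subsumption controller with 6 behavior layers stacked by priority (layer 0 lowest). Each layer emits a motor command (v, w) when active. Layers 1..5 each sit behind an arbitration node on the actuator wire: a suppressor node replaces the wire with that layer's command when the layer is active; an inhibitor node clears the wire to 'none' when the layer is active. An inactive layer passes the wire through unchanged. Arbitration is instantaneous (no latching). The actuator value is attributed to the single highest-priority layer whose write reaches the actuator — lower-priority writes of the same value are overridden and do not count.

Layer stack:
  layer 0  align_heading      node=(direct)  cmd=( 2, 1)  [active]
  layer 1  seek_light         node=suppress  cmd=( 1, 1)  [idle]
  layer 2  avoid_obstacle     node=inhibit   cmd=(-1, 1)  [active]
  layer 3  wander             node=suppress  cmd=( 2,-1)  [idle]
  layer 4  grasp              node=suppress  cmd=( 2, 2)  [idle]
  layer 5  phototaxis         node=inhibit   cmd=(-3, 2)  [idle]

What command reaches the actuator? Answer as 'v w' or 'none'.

layer 0 (align_heading) active — direct: (2, 1)
layer 1 (seek_light) idle — unchanged: (2, 1)
layer 2 (avoid_obstacle) active — inhibits: none
layer 3 (wander) idle — unchanged: none
layer 4 (grasp) idle — unchanged: none
layer 5 (phototaxis) idle — unchanged: none
→ actuator none

none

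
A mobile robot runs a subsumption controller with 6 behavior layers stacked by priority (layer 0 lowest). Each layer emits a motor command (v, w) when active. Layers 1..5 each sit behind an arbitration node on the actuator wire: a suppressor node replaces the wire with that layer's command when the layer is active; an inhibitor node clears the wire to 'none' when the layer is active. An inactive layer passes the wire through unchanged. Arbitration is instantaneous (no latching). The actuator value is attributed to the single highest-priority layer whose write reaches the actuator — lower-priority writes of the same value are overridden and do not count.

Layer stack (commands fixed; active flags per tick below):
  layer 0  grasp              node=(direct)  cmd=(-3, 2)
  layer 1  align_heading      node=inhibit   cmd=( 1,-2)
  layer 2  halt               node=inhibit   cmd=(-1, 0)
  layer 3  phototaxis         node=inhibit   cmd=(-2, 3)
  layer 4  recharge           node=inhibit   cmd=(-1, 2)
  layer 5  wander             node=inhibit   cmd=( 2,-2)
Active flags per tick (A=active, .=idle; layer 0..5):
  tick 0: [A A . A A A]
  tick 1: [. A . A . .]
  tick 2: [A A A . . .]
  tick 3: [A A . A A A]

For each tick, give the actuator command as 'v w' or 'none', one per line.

tick 0:
  layer 0 (grasp) active — direct: (-3, 2)
  layer 1 (align_heading) active — inhibits: none
  layer 2 (halt) idle — unchanged: none
  layer 3 (phototaxis) active — inhibits: none
  layer 4 (recharge) active — inhibits: none
  layer 5 (wander) active — inhibits: none
  → actuator none
tick 1:
  layer 0 (grasp) idle — none
  layer 1 (align_heading) active — inhibits: none
  layer 2 (halt) idle — unchanged: none
  layer 3 (phototaxis) active — inhibits: none
  layer 4 (recharge) idle — unchanged: none
  layer 5 (wander) idle — unchanged: none
  → actuator none
tick 2:
  layer 0 (grasp) active — direct: (-3, 2)
  layer 1 (align_heading) active — inhibits: none
  layer 2 (halt) active — inhibits: none
  layer 3 (phototaxis) idle — unchanged: none
  layer 4 (recharge) idle — unchanged: none
  layer 5 (wander) idle — unchanged: none
  → actuator none
tick 3:
  layer 0 (grasp) active — direct: (-3, 2)
  layer 1 (align_heading) active — inhibits: none
  layer 2 (halt) idle — unchanged: none
  layer 3 (phototaxis) active — inhibits: none
  layer 4 (recharge) active — inhibits: none
  layer 5 (wander) active — inhibits: none
  → actuator none

none
none
none
none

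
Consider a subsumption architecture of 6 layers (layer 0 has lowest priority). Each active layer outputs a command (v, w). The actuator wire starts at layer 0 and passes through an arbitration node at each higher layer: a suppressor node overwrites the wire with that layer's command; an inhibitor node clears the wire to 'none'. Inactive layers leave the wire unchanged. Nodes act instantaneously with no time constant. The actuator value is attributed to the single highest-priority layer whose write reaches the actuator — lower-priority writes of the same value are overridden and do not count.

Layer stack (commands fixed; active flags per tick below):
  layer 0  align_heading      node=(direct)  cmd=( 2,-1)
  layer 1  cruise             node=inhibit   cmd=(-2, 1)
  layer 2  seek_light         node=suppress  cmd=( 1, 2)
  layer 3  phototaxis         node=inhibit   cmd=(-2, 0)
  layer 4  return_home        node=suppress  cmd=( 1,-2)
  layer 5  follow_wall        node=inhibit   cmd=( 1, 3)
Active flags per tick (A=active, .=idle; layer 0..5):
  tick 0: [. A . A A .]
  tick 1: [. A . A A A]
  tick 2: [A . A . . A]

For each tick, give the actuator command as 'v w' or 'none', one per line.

1 -2
none
none

tick 0:
  [0] align_heading off; wire := none
  [1] cruise on (inhibit); wire := none
  [2] seek_light off; pass none
  [3] phototaxis on (inhibit); wire := none
  [4] return_home on (suppress); wire := (1, -2)
  [5] follow_wall off; pass (1, -2)
  output (1, -2)
tick 1:
  [0] align_heading off; wire := none
  [1] cruise on (inhibit); wire := none
  [2] seek_light off; pass none
  [3] phototaxis on (inhibit); wire := none
  [4] return_home on (suppress); wire := (1, -2)
  [5] follow_wall on (inhibit); wire := none
  output none
tick 2:
  [0] align_heading on; wire := (2, -1)
  [1] cruise off; pass (2, -1)
  [2] seek_light on (suppress); wire := (1, 2)
  [3] phototaxis off; pass (1, 2)
  [4] return_home off; pass (1, 2)
  [5] follow_wall on (inhibit); wire := none
  output none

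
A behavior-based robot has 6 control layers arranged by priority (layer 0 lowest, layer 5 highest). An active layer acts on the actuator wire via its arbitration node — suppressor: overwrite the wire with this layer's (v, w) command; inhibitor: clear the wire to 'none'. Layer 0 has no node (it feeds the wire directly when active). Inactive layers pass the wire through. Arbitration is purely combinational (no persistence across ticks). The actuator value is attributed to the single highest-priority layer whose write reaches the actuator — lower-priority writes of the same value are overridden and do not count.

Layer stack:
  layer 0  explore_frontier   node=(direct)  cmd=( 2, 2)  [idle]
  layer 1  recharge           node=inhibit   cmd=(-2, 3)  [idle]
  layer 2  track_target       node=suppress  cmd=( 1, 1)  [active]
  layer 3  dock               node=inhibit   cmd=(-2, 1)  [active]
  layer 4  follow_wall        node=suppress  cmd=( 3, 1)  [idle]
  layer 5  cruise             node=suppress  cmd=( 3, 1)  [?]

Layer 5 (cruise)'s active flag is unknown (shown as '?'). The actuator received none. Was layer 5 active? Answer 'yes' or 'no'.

If layer 5 is active=yes:
  actuator would be (3, 1)
If layer 5 is active=no:
  actuator would be none
Observed none, so layer 5 was idle.

no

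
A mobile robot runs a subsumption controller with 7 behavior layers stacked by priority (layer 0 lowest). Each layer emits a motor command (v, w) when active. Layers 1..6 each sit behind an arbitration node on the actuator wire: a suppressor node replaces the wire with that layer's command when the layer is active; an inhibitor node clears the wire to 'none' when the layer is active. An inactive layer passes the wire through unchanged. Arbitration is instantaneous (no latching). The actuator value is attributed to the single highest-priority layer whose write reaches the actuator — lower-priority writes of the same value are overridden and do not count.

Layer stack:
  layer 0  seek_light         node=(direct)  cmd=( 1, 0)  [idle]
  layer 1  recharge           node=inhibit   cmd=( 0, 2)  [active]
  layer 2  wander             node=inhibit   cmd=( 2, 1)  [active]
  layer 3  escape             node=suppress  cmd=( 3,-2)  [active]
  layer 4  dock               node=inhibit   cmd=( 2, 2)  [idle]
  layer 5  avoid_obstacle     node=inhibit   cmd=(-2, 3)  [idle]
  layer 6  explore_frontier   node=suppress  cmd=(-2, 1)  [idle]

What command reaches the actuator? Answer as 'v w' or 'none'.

3 -2

L0 seek_light: idle → wire = none
L1 recharge: active, inhibitor → wire = none
L2 wander: active, inhibitor → wire = none
L3 escape: active, suppressor → wire = (3, -2)
L4 dock: idle → wire stays (3, -2)
L5 avoid_obstacle: idle → wire stays (3, -2)
L6 explore_frontier: idle → wire stays (3, -2)
actuator = (3, -2)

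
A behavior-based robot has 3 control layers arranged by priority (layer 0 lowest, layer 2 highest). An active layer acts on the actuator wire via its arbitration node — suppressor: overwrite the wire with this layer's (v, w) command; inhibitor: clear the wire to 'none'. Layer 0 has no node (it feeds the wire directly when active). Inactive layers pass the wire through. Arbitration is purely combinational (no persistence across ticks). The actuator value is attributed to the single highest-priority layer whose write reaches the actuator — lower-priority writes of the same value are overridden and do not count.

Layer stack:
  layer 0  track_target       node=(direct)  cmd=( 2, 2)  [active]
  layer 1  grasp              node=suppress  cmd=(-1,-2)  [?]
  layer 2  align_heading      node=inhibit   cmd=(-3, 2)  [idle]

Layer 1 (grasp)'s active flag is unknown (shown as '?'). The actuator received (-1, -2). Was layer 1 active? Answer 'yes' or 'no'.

If layer 1 is active=yes:
  actuator would be (-1, -2)
If layer 1 is active=no:
  actuator would be (2, 2)
Observed (-1, -2), so layer 1 was active.

yes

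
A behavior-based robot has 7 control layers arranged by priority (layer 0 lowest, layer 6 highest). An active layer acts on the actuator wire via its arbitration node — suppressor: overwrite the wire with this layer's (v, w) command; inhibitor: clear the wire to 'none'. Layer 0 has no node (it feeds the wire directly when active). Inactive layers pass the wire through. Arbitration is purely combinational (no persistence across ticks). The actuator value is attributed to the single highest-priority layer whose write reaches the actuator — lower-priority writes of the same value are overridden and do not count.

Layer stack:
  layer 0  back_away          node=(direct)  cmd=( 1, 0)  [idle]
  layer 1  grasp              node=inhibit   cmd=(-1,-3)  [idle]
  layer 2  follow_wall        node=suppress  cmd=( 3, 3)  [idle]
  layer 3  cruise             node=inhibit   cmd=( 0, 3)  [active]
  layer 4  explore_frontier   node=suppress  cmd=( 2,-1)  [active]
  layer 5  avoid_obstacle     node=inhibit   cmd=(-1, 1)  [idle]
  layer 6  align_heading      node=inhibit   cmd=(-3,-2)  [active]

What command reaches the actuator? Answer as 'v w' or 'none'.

none

L0 back_away: idle → wire = none
L1 grasp: idle → wire stays none
L2 follow_wall: idle → wire stays none
L3 cruise: active, inhibitor → wire = none
L4 explore_frontier: active, suppressor → wire = (2, -1)
L5 avoid_obstacle: idle → wire stays (2, -1)
L6 align_heading: active, inhibitor → wire = none
actuator = none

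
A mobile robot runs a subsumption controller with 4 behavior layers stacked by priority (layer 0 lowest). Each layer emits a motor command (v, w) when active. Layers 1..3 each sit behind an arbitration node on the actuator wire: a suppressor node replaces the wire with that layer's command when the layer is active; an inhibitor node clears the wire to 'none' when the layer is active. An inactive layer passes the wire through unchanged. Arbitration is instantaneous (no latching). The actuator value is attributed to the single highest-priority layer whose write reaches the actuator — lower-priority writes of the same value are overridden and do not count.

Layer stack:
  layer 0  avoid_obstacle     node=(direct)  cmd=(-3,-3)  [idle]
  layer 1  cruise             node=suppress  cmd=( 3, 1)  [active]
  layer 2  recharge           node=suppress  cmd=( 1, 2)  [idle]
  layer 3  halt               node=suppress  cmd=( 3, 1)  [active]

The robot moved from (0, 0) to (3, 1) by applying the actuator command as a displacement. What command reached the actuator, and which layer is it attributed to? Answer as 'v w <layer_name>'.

3 1 halt

displacement = (3, 1) − (0, 0) = (3, 1)
[0] avoid_obstacle off; wire := none
[1] cruise on (suppress); wire := (3, 1)
[2] recharge off; pass (3, 1)
[3] halt on (suppress); wire := (3, 1)
output (3, 1) — from layer 3 (halt)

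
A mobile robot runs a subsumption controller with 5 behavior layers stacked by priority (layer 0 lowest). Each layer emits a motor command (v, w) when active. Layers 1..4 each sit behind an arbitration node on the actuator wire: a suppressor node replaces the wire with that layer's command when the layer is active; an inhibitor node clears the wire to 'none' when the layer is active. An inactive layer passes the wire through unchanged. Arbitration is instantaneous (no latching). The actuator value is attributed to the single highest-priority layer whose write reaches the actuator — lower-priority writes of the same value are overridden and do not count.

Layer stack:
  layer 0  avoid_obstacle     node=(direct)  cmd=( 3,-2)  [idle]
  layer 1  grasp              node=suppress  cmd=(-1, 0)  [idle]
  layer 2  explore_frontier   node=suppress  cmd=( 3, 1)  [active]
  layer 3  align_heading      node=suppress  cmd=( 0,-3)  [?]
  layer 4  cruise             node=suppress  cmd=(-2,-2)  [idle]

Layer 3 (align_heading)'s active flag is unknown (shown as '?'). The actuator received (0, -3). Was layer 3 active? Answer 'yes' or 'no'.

yes

If layer 3 is active=yes:
  actuator would be (0, -3)
If layer 3 is active=no:
  actuator would be (3, 1)
Observed (0, -3), so layer 3 was active.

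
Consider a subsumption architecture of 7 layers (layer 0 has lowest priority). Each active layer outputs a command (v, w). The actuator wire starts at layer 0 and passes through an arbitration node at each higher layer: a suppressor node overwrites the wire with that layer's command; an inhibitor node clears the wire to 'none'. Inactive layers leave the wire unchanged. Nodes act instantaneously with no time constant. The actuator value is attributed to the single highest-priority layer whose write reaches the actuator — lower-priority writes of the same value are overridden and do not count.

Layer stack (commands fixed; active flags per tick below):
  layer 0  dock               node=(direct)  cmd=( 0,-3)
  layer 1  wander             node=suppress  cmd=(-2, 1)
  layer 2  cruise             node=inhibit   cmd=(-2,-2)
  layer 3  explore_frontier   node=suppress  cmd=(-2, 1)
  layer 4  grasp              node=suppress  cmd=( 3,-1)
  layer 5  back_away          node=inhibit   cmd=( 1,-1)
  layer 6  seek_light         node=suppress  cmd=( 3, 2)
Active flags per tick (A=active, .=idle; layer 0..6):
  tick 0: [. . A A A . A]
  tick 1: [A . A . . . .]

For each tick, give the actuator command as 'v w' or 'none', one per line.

3 2
none

tick 0:
  layer 0 (dock) idle — none
  layer 1 (wander) idle — unchanged: none
  layer 2 (cruise) active — inhibits: none
  layer 3 (explore_frontier) active — suppresses: (-2, 1)
  layer 4 (grasp) active — suppresses: (3, -1)
  layer 5 (back_away) idle — unchanged: (3, -1)
  layer 6 (seek_light) active — suppresses: (3, 2)
  → actuator (3, 2)
tick 1:
  layer 0 (dock) active — direct: (0, -3)
  layer 1 (wander) idle — unchanged: (0, -3)
  layer 2 (cruise) active — inhibits: none
  layer 3 (explore_frontier) idle — unchanged: none
  layer 4 (grasp) idle — unchanged: none
  layer 5 (back_away) idle — unchanged: none
  layer 6 (seek_light) idle — unchanged: none
  → actuator none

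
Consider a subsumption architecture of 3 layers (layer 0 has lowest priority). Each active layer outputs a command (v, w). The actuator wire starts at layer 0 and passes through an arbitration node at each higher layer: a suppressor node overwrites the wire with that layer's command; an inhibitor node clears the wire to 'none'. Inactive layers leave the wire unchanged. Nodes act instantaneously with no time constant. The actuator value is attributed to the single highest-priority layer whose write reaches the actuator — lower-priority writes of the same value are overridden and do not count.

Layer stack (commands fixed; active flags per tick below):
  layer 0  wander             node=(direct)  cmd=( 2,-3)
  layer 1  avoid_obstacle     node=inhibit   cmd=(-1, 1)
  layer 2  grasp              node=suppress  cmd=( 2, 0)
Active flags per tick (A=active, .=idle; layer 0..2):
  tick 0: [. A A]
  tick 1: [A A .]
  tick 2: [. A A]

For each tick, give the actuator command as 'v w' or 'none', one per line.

tick 0:
  [0] wander off; wire := none
  [1] avoid_obstacle on (inhibit); wire := none
  [2] grasp on (suppress); wire := (2, 0)
  output (2, 0)
tick 1:
  [0] wander on; wire := (2, -3)
  [1] avoid_obstacle on (inhibit); wire := none
  [2] grasp off; pass none
  output none
tick 2:
  [0] wander off; wire := none
  [1] avoid_obstacle on (inhibit); wire := none
  [2] grasp on (suppress); wire := (2, 0)
  output (2, 0)

2 0
none
2 0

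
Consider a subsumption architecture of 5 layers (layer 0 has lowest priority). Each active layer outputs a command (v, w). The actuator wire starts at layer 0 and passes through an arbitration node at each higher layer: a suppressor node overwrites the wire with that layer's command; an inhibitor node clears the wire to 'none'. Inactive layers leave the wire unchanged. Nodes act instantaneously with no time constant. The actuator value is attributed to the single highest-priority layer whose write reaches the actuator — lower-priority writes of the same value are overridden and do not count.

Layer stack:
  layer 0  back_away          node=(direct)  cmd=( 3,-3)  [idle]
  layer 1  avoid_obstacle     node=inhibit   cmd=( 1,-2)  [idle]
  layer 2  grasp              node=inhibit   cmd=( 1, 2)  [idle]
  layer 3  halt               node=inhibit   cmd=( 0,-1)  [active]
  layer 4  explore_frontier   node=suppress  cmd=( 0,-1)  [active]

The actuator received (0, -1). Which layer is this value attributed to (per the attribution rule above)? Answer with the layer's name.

layer 0 (back_away) idle — none
layer 1 (avoid_obstacle) idle — unchanged: none
layer 2 (grasp) idle — unchanged: none
layer 3 (halt) active — inhibits: none
layer 4 (explore_frontier) active — suppresses: (0, -1)
→ actuator (0, -1)
last writer: layer 4 = explore_frontier

explore_frontier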